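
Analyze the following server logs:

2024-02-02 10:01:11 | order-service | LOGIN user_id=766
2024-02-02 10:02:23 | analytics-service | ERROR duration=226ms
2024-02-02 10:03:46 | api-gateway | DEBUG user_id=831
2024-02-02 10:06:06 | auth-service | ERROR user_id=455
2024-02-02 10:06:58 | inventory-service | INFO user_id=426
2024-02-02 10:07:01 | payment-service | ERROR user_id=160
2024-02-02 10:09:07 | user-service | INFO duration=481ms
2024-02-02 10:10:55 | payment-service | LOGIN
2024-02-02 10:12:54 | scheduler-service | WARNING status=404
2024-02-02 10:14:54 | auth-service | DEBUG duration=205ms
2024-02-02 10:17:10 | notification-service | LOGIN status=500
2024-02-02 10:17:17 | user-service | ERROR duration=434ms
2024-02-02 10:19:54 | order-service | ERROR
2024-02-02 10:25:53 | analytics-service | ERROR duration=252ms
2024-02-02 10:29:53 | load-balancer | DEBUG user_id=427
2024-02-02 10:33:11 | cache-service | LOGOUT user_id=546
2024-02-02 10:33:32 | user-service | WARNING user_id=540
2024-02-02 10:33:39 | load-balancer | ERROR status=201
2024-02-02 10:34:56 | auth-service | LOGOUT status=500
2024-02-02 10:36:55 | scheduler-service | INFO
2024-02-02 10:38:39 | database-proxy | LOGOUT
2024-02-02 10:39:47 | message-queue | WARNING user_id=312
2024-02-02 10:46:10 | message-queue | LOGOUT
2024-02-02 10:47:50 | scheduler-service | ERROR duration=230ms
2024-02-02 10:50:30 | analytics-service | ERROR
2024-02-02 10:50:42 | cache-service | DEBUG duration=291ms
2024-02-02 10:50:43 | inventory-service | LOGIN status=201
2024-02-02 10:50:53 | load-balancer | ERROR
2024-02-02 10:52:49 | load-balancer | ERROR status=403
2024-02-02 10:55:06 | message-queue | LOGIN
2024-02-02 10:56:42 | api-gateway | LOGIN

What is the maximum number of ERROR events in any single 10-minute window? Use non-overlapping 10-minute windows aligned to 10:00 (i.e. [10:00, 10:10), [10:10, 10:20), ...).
3

To find the burst window:

1. Divide the log period into non-overlapping 10-minute windows starting at 10:00
2. Count ERROR events in each window
3. Find the window with maximum count
4. Maximum events in a window: 3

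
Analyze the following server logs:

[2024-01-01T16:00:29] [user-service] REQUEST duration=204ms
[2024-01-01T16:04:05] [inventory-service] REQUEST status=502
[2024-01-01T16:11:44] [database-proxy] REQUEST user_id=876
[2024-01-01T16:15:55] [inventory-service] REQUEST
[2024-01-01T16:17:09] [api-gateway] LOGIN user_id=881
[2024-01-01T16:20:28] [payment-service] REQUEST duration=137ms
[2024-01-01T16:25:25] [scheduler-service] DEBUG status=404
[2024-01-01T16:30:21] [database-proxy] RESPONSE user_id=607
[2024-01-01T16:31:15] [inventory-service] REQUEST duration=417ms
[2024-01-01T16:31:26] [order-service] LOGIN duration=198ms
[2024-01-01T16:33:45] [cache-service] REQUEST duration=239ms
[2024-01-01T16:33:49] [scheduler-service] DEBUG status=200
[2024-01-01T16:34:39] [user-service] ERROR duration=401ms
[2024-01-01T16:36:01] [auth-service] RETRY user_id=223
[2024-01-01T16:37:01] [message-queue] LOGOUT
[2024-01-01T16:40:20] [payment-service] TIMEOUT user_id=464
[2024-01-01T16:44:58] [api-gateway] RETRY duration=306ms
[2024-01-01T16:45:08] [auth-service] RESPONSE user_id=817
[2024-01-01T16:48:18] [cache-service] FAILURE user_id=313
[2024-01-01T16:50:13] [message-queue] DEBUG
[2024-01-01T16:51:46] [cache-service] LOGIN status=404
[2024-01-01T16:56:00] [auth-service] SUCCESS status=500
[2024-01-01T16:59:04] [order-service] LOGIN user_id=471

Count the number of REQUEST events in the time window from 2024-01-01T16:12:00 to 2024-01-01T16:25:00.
2

To count events in the time window:

1. Window boundaries: 2024-01-01T16:12:00 to 2024-01-01T16:25:00
2. Filter for REQUEST events within this window
3. Count matching events: 2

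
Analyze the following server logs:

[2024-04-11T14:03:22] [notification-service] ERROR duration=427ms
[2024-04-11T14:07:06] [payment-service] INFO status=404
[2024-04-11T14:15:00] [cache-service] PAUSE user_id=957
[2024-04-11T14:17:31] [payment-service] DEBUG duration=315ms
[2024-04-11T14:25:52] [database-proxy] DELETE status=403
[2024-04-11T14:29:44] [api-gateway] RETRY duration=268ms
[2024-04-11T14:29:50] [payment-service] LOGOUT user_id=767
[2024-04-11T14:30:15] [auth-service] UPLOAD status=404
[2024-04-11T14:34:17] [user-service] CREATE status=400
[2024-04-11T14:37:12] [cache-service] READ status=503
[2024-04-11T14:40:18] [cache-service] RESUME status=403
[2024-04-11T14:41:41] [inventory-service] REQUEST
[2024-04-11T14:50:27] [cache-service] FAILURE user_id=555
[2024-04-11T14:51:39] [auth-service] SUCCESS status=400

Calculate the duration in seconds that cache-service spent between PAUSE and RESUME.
1518

To calculate state duration:

1. Find PAUSE event for cache-service: 2024-04-11T14:15:00
2. Find RESUME event for cache-service: 2024-04-11T14:40:18
3. Calculate duration: 2024-04-11T14:40:18 - 2024-04-11T14:15:00 = 1518 seconds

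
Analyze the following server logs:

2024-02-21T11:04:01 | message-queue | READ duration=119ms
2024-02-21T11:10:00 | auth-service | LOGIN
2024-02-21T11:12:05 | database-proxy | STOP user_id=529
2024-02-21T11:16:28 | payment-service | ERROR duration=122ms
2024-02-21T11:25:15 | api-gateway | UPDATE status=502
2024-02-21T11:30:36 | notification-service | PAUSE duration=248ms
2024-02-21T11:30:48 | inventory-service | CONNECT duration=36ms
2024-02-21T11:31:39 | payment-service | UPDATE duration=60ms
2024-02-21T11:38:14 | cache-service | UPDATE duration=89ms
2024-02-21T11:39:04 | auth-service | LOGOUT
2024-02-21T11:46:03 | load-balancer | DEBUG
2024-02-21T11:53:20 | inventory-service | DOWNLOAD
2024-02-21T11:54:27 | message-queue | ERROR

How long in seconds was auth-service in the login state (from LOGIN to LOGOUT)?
1744

To calculate state duration:

1. Find LOGIN event for auth-service: 2024-02-21T11:10:00
2. Find LOGOUT event for auth-service: 2024-02-21T11:39:04
3. Calculate duration: 2024-02-21T11:39:04 - 2024-02-21T11:10:00 = 1744 seconds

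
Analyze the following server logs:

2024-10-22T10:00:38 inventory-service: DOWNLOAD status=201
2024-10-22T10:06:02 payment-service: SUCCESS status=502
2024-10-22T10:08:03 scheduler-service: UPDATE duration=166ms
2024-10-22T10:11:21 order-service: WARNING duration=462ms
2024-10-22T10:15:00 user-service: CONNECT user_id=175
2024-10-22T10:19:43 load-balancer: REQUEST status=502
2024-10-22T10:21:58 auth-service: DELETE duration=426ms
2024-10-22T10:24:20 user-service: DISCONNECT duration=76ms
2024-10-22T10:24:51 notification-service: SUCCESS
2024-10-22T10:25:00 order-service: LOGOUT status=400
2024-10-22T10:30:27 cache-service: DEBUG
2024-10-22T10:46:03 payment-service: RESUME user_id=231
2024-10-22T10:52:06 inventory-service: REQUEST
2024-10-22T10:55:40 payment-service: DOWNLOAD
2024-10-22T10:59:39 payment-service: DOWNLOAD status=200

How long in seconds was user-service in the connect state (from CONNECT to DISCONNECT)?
560

To calculate state duration:

1. Find CONNECT event for user-service: 2024-10-22T10:15:00
2. Find DISCONNECT event for user-service: 2024-10-22T10:24:20
3. Calculate duration: 2024-10-22T10:24:20 - 2024-10-22T10:15:00 = 560 seconds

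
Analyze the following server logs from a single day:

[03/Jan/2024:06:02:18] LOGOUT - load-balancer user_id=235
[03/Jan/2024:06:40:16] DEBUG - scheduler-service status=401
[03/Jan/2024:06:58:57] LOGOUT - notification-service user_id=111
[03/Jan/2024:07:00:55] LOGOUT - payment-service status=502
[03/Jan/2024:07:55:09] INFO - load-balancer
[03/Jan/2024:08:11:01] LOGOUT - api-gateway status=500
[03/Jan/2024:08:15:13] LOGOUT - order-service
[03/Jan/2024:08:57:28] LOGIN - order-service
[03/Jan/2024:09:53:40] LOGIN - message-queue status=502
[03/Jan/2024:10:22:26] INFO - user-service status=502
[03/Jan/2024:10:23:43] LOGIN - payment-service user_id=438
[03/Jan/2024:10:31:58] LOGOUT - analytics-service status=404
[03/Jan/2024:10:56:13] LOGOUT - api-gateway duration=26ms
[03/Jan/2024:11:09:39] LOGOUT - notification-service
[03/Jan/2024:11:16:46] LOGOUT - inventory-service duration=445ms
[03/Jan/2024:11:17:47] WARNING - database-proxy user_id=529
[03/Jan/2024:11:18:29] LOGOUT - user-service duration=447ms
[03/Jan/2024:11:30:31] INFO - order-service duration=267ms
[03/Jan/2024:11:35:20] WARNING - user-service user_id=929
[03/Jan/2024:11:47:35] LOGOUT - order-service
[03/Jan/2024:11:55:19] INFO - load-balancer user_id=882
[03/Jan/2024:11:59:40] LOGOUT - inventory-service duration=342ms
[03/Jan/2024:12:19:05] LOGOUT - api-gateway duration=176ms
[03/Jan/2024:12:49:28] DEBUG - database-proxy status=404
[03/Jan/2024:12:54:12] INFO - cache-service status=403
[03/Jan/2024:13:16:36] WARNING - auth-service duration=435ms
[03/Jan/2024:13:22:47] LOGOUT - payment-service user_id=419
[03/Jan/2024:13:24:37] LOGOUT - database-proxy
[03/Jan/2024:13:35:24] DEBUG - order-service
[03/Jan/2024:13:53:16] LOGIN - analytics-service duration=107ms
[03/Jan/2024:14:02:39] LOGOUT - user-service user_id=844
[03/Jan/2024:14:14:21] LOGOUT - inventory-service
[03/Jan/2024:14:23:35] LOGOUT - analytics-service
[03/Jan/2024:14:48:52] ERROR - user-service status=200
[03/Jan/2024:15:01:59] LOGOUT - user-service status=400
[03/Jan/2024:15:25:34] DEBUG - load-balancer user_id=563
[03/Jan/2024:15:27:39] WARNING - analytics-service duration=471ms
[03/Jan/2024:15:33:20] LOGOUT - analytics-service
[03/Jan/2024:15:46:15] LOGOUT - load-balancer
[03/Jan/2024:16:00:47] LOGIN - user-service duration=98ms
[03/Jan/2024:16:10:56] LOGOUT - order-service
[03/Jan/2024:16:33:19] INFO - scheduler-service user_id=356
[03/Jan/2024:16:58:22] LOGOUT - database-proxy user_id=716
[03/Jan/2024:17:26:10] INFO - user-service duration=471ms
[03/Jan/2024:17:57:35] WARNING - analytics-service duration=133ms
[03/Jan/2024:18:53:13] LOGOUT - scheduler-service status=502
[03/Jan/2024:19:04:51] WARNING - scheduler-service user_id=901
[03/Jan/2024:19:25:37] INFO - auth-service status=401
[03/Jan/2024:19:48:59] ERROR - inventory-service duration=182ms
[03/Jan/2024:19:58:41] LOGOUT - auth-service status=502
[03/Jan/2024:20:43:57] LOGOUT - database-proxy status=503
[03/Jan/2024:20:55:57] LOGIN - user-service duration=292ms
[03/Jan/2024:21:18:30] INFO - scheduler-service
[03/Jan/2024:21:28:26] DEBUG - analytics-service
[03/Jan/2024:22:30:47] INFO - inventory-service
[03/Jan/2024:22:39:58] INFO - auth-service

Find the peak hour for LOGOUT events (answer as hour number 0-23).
11

To find the peak hour:

1. Group all LOGOUT events by hour
2. Count events in each hour
3. Find hour with maximum count
4. Peak hour: 11 (with 5 events)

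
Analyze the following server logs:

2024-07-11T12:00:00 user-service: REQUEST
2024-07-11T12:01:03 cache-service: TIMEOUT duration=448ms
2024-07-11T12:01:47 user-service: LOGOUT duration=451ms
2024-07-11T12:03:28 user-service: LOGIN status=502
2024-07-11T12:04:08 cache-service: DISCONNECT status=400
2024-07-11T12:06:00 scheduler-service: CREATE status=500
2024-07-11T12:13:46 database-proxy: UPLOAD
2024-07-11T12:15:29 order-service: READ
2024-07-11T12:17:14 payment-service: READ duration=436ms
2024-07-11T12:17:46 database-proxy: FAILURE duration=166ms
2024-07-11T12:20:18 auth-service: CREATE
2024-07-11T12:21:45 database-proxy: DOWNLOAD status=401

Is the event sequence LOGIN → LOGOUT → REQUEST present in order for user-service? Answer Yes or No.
No

To verify sequence order:

1. Find all events in sequence LOGIN → LOGOUT → REQUEST for user-service
2. Extract their timestamps
3. Check if timestamps are in ascending order
4. Result: No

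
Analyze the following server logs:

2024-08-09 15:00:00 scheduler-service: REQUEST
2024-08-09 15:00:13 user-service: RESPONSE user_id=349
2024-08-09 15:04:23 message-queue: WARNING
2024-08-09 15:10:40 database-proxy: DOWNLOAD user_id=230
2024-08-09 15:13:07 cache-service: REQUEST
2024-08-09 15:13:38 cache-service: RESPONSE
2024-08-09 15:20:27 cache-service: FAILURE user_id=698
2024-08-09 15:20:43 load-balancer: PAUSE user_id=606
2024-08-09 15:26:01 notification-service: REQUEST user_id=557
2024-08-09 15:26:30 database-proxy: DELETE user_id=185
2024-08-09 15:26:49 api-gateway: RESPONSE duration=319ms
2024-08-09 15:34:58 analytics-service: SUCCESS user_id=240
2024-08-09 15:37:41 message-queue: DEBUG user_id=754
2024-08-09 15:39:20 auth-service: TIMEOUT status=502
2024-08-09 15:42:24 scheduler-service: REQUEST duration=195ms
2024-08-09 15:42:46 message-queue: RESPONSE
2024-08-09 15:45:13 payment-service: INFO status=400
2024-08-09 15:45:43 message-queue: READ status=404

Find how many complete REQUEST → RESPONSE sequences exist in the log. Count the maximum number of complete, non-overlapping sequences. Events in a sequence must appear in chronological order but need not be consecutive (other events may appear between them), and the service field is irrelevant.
4

To count sequences:

1. Look for pattern: REQUEST → RESPONSE
2. Greedily scan the log in chronological order, matching each sequence element in turn (ignoring service)
3. Each time the full pattern completes, increment the count and restart matching from the next event
4. Complete non-overlapping sequences found: 4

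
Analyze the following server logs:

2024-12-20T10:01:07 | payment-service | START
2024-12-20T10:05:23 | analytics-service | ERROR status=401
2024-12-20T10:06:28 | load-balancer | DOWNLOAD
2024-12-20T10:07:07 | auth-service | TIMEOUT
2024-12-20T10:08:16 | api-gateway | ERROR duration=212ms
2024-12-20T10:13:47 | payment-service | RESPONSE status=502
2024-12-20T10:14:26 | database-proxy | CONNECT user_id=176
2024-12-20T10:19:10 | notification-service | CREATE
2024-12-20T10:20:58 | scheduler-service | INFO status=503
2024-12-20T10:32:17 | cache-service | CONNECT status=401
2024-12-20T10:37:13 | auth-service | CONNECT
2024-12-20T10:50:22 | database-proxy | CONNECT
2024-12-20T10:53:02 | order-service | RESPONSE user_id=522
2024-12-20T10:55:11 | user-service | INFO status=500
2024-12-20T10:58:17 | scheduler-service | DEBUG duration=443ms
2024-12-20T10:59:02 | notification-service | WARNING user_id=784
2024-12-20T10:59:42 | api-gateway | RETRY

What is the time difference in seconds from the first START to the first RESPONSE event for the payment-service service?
760

To find the time between events:

1. Locate the first START event for payment-service: 2024-12-20T10:01:07
2. Locate the first RESPONSE event for payment-service: 2024-12-20T10:13:47
3. Calculate the difference: 2024-12-20T10:13:47 - 2024-12-20T10:01:07 = 760 seconds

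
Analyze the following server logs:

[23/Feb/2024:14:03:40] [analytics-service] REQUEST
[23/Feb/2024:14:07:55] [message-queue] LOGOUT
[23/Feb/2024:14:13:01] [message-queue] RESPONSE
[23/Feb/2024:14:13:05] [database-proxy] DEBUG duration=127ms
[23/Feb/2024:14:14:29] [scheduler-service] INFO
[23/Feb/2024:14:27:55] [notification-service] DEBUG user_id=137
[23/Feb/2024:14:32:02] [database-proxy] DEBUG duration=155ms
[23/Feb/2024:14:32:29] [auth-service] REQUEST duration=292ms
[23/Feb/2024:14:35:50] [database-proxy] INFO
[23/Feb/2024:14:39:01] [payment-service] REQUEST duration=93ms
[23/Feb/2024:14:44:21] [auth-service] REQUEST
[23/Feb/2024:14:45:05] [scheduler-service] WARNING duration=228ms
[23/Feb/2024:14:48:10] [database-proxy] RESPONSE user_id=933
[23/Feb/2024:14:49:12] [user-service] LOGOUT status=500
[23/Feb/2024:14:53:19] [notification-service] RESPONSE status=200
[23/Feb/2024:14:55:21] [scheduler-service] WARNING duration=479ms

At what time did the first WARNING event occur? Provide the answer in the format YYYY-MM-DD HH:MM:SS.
2024-02-23 14:45:05

To find the first event:

1. Filter for all WARNING events
2. Sort by timestamp
3. Select the first one
4. Timestamp: 2024-02-23 14:45:05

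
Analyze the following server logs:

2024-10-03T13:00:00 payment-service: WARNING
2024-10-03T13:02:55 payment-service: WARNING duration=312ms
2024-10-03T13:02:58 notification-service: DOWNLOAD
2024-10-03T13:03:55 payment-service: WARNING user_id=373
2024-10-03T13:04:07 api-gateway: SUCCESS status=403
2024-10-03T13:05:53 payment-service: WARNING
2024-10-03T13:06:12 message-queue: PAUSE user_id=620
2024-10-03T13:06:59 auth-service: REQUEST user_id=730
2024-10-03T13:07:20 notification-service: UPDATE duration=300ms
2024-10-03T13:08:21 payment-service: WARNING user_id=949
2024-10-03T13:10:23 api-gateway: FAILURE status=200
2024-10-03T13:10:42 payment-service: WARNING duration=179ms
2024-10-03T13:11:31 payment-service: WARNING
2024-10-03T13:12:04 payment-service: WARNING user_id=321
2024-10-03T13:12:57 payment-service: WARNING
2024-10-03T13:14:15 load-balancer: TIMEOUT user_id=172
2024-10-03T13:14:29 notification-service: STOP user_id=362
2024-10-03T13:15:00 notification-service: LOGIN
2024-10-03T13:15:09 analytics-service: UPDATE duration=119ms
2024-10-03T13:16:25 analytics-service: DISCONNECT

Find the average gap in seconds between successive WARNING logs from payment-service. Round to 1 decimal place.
97.1

To calculate average interval:

1. Find all WARNING events for payment-service in order
2. Calculate time gaps between consecutive events
3. Compute mean of gaps: 777 / 8 = 97.1 seconds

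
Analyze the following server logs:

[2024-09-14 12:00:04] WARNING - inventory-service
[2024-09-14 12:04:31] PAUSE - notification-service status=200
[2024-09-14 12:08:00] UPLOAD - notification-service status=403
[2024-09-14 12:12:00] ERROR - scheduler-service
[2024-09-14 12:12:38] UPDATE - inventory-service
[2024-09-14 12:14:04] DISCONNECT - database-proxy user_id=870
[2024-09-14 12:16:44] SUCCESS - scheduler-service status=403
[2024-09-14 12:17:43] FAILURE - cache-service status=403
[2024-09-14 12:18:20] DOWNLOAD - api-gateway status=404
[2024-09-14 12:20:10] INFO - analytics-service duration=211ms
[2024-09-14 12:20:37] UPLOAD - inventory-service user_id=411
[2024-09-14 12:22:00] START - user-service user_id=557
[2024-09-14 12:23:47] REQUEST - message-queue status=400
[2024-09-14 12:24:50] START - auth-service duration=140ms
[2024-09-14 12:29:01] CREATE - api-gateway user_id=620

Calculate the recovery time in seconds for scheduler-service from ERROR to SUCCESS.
284

To calculate recovery time:

1. Find ERROR event for scheduler-service: 2024-09-14 12:12:00
2. Find next SUCCESS event for scheduler-service: 2024-09-14 12:16:44
3. Recovery time: 2024-09-14 12:16:44 - 2024-09-14 12:12:00 = 284 seconds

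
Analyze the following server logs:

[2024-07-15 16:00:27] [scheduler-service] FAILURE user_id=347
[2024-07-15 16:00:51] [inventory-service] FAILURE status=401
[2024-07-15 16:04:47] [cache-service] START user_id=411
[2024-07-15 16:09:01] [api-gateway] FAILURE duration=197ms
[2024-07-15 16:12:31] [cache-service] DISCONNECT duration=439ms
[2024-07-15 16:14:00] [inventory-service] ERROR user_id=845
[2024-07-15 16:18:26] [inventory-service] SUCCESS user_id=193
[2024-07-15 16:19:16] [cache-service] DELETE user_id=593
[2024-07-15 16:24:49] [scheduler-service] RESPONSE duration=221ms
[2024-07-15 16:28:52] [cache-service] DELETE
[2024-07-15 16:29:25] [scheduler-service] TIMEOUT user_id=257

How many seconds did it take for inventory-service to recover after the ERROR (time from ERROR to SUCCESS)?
266

To calculate recovery time:

1. Find ERROR event for inventory-service: 2024-07-15 16:14:00
2. Find next SUCCESS event for inventory-service: 2024-07-15 16:18:26
3. Recovery time: 2024-07-15 16:18:26 - 2024-07-15 16:14:00 = 266 seconds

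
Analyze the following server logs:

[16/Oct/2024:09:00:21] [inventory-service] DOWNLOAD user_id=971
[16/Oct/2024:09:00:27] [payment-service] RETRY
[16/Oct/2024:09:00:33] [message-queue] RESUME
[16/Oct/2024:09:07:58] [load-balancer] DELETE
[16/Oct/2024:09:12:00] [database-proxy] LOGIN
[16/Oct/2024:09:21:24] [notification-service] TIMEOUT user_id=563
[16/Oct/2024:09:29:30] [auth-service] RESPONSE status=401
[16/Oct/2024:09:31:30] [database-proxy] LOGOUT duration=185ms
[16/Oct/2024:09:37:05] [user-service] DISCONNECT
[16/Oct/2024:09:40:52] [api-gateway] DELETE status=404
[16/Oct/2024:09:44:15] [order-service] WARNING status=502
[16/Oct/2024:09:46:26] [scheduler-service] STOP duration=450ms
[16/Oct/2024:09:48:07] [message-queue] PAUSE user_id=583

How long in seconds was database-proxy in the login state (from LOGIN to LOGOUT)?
1170

To calculate state duration:

1. Find LOGIN event for database-proxy: 16/Oct/2024:09:12:00
2. Find LOGOUT event for database-proxy: 16/Oct/2024:09:31:30
3. Calculate duration: 16/Oct/2024:09:31:30 - 16/Oct/2024:09:12:00 = 1170 seconds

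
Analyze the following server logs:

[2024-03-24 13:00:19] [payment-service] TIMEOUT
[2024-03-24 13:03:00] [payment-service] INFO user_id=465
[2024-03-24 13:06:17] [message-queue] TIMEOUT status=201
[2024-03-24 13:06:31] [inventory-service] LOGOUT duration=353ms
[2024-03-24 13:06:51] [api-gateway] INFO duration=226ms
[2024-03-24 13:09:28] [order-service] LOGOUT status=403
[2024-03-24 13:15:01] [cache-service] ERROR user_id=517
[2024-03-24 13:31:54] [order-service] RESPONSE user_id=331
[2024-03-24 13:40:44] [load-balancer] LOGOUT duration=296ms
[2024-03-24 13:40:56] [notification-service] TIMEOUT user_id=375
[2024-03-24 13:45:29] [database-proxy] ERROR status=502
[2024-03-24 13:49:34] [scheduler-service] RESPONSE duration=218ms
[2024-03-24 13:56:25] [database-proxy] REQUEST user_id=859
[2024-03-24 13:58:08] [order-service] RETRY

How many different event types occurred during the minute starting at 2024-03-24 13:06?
3

To count unique event types:

1. Filter events in the minute starting at 2024-03-24 13:06
2. Extract event types from matching entries
3. Count unique types: 3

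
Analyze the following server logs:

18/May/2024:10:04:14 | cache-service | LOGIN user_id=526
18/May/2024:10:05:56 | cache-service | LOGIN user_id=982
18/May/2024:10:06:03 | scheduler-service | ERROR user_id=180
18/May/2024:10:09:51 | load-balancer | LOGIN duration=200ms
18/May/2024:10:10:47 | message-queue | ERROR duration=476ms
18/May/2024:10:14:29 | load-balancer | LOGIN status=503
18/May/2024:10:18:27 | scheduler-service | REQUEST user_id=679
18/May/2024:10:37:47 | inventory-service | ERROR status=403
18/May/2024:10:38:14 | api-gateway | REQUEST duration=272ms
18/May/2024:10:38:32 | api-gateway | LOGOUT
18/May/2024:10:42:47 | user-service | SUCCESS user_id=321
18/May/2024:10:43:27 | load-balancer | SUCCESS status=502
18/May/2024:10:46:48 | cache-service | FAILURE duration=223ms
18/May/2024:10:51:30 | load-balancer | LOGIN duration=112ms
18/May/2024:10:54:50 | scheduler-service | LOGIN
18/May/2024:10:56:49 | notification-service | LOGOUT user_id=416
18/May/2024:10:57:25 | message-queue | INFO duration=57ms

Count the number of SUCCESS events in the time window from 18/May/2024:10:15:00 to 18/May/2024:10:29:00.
0

To count events in the time window:

1. Window boundaries: 18/May/2024:10:15:00 to 18/May/2024:10:29:00
2. Filter for SUCCESS events within this window
3. Count matching events: 0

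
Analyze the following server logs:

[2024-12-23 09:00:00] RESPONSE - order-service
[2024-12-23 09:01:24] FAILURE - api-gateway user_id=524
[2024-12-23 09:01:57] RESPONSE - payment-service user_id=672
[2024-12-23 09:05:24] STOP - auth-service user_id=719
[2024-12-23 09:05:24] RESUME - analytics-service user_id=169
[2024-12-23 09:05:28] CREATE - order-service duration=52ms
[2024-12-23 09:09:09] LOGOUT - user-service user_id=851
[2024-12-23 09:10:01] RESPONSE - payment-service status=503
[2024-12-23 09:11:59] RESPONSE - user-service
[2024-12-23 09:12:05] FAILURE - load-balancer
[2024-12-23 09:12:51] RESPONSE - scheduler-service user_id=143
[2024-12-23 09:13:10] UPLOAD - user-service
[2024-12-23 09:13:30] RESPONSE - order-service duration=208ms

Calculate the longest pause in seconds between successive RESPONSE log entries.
484

To find the longest gap:

1. Extract all RESPONSE events in chronological order
2. Calculate time differences between consecutive events
3. Find the maximum difference
4. Longest gap: 484 seconds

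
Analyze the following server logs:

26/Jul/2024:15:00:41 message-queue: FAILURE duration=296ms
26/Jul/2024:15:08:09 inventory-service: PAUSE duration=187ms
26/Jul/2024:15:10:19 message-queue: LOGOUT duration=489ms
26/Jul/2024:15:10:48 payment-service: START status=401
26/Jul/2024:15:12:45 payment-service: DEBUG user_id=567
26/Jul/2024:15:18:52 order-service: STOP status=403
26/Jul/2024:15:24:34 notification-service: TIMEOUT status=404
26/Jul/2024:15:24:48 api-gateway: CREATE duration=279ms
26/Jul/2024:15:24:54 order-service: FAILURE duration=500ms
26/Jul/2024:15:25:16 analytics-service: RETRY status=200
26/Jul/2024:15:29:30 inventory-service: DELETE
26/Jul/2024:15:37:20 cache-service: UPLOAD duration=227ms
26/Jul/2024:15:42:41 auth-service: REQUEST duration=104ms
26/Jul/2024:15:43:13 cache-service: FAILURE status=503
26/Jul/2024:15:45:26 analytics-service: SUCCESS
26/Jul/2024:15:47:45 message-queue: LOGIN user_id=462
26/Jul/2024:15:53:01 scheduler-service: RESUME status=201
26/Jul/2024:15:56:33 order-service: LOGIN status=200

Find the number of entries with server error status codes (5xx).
1

To find matching entries:

1. Pattern to match: server error status codes (5xx)
2. Scan each log entry for the pattern
3. Count matches: 1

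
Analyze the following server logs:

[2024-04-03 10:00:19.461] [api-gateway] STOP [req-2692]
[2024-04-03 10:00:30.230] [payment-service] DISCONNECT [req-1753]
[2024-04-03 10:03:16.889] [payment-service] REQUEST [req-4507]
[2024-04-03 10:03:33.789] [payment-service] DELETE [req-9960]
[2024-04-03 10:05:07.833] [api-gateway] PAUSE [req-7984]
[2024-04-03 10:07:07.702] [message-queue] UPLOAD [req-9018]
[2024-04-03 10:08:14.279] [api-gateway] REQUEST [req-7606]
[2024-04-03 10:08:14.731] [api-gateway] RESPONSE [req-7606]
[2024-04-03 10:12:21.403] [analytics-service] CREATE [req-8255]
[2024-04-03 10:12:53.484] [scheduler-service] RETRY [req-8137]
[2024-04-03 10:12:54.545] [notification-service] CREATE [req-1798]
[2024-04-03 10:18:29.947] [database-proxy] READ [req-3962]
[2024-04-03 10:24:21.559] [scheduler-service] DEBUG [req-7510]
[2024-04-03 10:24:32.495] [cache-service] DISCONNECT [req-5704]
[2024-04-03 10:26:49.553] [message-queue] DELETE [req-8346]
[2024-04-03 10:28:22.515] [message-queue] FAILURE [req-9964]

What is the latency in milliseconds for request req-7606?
452

To calculate latency:

1. Find REQUEST with id req-7606: 2024-04-03 10:08:14.279
2. Find RESPONSE with id req-7606: 2024-04-03 10:08:14.731
3. Latency: 2024-04-03 10:08:14.731 - 2024-04-03 10:08:14.279 = 452ms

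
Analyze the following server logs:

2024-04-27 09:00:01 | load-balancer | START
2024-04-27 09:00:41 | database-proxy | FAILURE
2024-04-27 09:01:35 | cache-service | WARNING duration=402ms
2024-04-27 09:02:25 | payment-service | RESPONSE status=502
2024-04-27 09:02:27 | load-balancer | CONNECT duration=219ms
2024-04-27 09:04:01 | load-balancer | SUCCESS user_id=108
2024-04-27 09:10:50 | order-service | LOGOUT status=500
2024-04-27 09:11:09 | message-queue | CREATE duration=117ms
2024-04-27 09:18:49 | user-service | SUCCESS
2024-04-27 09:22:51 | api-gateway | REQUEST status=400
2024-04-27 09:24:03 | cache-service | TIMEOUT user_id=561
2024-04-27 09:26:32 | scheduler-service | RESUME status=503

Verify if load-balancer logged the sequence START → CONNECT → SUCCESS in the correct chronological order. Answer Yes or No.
Yes

To verify sequence order:

1. Find all events in sequence START → CONNECT → SUCCESS for load-balancer
2. Extract their timestamps
3. Check if timestamps are in ascending order
4. Result: Yes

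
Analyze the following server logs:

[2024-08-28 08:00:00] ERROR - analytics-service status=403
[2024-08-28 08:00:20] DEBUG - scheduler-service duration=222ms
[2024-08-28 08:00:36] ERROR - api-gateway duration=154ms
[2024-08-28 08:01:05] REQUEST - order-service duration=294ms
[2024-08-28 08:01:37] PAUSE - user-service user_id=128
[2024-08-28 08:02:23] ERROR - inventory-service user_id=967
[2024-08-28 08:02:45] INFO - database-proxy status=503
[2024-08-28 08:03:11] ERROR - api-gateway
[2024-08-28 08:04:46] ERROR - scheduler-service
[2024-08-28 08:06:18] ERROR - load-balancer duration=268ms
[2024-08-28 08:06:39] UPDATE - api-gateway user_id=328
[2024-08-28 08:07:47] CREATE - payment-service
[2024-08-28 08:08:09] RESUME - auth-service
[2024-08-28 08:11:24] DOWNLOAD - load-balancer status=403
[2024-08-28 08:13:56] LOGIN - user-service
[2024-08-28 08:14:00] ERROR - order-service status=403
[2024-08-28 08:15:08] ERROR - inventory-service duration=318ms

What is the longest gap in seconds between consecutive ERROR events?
462

To find the longest gap:

1. Extract all ERROR events in chronological order
2. Calculate time differences between consecutive events
3. Find the maximum difference
4. Longest gap: 462 seconds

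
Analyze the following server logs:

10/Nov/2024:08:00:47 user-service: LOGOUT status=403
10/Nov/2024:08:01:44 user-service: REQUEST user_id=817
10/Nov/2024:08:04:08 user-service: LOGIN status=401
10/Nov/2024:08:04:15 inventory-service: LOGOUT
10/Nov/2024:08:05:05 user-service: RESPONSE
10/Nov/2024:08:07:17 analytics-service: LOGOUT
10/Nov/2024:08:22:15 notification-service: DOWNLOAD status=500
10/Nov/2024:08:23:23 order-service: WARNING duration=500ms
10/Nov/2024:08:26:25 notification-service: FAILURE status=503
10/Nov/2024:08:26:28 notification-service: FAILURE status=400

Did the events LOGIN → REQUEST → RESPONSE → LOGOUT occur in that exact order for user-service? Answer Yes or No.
No

To verify sequence order:

1. Find all events in sequence LOGIN → REQUEST → RESPONSE → LOGOUT for user-service
2. Extract their timestamps
3. Check if timestamps are in ascending order
4. Result: No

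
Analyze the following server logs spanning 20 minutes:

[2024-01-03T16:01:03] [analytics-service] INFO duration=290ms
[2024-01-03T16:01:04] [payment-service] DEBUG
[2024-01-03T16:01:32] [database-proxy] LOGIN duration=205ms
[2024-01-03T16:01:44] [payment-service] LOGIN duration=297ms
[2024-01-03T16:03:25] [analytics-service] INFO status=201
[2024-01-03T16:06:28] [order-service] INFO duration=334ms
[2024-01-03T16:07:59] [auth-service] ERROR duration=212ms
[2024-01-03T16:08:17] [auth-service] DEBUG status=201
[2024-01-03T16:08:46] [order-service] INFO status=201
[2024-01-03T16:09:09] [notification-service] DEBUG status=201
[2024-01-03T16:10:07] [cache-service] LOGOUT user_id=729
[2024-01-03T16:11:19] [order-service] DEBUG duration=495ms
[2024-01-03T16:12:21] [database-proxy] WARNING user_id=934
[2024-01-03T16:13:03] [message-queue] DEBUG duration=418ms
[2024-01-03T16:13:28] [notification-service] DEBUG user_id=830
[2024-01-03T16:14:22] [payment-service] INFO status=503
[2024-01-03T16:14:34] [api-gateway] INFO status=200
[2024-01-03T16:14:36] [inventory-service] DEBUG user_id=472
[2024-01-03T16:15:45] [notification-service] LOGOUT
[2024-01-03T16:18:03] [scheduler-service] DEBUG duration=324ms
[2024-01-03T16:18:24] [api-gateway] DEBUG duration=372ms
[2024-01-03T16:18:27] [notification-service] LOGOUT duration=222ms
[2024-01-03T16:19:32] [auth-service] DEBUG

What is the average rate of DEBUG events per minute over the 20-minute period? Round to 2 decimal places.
0.5

To calculate the rate:

1. Count total DEBUG events: 10
2. Total time period: 20 minutes
3. Rate = 10 / 20 = 0.5 events per minute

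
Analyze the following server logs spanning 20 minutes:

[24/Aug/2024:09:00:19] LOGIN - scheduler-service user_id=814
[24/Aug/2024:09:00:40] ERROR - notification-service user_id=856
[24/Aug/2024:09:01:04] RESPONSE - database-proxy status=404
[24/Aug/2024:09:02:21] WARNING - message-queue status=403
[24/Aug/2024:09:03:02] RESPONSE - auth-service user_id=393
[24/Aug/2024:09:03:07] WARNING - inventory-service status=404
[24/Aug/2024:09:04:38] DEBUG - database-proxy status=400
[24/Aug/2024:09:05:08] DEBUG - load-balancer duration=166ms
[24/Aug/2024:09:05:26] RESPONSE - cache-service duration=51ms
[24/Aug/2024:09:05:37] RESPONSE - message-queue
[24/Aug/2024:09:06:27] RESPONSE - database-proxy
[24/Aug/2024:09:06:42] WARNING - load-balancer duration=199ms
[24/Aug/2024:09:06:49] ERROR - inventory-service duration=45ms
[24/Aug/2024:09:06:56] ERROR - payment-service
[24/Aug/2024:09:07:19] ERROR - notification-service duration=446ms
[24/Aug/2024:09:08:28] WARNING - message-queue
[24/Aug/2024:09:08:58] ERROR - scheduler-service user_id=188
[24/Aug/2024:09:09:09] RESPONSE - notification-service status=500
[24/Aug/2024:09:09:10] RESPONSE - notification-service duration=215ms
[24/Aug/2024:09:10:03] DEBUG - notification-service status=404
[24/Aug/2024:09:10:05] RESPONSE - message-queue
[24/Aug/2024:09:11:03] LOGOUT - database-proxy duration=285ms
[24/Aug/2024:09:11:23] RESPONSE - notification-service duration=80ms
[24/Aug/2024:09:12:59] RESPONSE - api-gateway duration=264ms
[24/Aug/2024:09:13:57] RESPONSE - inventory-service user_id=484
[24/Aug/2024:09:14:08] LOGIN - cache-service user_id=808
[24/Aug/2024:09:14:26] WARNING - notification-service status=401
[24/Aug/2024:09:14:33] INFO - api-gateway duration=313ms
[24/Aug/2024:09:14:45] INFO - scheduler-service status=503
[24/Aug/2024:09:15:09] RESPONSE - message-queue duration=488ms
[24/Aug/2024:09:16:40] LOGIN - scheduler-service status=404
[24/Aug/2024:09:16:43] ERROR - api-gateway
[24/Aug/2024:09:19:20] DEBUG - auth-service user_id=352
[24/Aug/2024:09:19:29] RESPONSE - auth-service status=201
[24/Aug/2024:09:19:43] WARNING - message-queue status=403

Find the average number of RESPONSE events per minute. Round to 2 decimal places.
0.65

To calculate the rate:

1. Count total RESPONSE events: 13
2. Total time period: 20 minutes
3. Rate = 13 / 20 = 0.65 events per minute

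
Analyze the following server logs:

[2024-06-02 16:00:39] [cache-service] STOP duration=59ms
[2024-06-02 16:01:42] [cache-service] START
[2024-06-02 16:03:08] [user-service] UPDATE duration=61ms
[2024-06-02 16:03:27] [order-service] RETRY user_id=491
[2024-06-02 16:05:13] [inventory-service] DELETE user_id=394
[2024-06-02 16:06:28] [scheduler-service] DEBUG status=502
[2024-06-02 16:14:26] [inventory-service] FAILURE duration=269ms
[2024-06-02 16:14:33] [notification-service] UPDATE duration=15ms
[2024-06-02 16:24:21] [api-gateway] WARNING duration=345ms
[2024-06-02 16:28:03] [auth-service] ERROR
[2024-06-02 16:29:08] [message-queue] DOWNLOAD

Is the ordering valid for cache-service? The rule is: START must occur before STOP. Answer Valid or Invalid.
Invalid

To validate ordering:

1. Required order: START → STOP
2. Rule: START must occur before STOP
3. Check actual order of events for cache-service
4. Result: Invalid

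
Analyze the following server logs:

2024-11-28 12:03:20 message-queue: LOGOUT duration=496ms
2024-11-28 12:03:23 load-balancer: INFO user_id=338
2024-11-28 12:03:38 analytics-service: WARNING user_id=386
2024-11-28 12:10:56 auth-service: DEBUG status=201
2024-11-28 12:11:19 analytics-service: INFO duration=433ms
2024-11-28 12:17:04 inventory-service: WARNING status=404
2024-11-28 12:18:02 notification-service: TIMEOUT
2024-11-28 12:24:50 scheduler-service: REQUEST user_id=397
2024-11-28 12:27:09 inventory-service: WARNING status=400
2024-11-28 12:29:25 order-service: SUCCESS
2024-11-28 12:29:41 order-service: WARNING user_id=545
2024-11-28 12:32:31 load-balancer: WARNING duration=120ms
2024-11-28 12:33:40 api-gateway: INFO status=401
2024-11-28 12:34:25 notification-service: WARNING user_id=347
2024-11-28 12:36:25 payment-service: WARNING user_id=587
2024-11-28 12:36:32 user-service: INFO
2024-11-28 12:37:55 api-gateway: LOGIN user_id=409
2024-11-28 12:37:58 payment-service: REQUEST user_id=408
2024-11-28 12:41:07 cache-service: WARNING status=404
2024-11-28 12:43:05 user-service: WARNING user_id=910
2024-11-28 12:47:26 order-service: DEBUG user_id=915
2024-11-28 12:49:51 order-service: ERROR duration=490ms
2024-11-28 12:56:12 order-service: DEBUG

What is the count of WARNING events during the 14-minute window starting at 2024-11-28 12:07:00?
1

To count events in the time window:

1. Window boundaries: 2024-11-28 12:07:00 to 2024-11-28 12:21:00
2. Filter for WARNING events within this window
3. Count matching events: 1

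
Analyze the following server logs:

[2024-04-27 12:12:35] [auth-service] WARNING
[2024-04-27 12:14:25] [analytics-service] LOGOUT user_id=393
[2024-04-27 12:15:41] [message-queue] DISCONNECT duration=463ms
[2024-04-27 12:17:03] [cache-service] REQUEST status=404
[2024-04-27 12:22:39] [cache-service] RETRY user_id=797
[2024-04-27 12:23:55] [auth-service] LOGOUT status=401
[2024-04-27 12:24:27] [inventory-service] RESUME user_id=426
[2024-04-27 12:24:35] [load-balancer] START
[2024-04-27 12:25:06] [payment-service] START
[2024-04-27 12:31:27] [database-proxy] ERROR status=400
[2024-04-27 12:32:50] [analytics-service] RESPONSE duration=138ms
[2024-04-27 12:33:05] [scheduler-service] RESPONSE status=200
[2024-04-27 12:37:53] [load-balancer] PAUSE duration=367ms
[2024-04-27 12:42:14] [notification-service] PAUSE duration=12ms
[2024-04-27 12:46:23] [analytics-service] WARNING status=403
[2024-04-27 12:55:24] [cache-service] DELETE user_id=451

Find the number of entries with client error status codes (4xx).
4

To find matching entries:

1. Pattern to match: client error status codes (4xx)
2. Scan each log entry for the pattern
3. Count matches: 4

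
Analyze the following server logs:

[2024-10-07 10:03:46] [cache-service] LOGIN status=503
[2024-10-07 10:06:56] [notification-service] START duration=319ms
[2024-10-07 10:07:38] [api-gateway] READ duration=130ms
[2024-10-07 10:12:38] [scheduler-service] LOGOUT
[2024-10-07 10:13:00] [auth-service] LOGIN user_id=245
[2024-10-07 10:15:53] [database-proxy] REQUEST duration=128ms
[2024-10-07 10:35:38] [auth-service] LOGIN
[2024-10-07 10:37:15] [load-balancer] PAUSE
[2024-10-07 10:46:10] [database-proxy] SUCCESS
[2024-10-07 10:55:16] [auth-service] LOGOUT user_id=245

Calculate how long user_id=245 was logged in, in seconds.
2536

To calculate session duration:

1. Find LOGIN event for user_id=245: 2024-10-07 10:13:00
2. Find LOGOUT event for user_id=245: 2024-10-07 10:55:16
3. Session duration: 2024-10-07 10:55:16 - 2024-10-07 10:13:00 = 2536 seconds (42 minutes)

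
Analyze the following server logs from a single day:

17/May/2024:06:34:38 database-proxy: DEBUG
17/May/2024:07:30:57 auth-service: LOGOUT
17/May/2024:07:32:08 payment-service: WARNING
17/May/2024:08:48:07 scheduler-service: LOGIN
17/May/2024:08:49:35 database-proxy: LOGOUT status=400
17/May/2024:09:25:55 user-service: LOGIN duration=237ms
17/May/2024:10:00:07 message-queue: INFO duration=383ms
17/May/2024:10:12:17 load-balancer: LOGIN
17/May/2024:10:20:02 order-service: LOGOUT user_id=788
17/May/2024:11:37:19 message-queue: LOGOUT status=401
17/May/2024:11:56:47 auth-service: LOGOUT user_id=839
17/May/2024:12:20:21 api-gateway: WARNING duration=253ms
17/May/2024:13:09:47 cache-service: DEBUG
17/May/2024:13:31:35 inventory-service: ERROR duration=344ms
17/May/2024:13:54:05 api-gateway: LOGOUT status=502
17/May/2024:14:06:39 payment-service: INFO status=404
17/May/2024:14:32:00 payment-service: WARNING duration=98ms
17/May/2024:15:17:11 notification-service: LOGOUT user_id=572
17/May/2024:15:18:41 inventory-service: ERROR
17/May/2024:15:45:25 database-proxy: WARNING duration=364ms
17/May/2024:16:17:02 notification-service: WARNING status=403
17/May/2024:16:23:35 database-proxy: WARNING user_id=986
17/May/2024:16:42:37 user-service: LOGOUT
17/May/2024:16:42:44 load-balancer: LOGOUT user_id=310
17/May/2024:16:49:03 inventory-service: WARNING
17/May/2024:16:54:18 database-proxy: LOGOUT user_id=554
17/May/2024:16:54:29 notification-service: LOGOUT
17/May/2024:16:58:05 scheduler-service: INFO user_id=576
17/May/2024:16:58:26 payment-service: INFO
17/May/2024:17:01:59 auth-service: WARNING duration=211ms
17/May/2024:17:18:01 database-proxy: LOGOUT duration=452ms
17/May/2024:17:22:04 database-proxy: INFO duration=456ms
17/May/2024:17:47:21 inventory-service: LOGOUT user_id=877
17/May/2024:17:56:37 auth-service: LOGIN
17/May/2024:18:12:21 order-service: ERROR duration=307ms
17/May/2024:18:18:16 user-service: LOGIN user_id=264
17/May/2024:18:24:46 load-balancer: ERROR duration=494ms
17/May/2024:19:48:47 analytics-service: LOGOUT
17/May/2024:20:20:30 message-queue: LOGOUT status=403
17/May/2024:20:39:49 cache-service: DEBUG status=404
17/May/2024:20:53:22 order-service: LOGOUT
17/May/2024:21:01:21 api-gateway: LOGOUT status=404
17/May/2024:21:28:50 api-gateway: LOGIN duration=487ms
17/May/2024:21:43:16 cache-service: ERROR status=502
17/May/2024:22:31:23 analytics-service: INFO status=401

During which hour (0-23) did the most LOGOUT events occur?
16

To find the peak hour:

1. Group all LOGOUT events by hour
2. Count events in each hour
3. Find hour with maximum count
4. Peak hour: 16 (with 4 events)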